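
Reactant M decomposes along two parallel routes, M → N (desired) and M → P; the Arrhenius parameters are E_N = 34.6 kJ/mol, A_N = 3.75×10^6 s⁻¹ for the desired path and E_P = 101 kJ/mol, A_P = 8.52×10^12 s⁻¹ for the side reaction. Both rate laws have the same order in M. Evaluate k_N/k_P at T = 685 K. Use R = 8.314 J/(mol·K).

0.0509

With equal orders, S_{N/P} = k_N/k_P = (A_N/A_P)·exp[(E_P−E_N)/(RT)].
(E_P−E_N)/(RT) = (101−34.6)×10³/(8.314×685) = 66400/5695 = 11.66.
k_N/k_P = (3.75×10^6/8.52×10^12)·exp(11.66) = 4.401×10^-7 × 1.157×10^5 = 0.0509.
Since E_N < E_P, lowering the temperature improves selectivity toward N.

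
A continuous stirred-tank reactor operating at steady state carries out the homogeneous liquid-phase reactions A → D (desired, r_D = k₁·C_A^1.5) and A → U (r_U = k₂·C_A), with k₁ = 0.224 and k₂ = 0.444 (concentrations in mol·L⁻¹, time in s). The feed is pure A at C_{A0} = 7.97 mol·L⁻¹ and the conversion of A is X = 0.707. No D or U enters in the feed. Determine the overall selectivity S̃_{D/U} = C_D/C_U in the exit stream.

0.771

Exit C_A = C_{A0}(1−X) = 7.97×0.293 = 2.335 mol·L⁻¹.
In a CSTR the entire volume is at exit conditions, so r_D = 0.224×2.335^1.5 = 0.7993 and r_U = 0.444×2.335 = 1.037.
Overall selectivity = C_D/C_U = r_Dτ/(r_Uτ) = r_D/r_U = 0.771.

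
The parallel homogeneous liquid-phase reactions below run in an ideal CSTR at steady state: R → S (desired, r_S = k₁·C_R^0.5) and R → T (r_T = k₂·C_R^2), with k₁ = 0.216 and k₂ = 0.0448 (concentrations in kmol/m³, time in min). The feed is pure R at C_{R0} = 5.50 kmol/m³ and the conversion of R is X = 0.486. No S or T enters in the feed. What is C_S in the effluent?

1.35 kmol/m³

Exit C_R = C_{R0}(1−X) = 5.50×0.514 = 2.827 kmol/m³.
In a CSTR the entire volume is at exit conditions, so r_S = 0.216×2.827^0.5 = 0.3632 and r_T = 0.0448×2.827^2 = 0.3580.
Fraction of consumed R going to S: r_S/(r_S+r_T) = 0.5036.
C_S = 0.5036·C_{R0}·X = 0.5036×5.50×0.486 = 1.35 kmol/m³.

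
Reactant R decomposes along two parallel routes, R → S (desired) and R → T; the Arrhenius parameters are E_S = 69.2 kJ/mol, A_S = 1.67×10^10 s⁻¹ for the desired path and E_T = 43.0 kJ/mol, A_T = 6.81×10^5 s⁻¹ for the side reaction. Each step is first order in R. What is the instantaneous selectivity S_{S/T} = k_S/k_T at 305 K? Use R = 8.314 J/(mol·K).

0.799

Since both paths have the same order in R, the concentration cancels and S_{S/T} = k_S/k_T = (A_S/A_T)·exp[(E_T−E_S)/(RT)].
(E_T−E_S)/(RT) = (43.0−69.2)×10³/(8.314×305) = -26200/2536 = -10.33.
k_S/k_T = (1.67×10^10/6.81×10^5)·exp(-10.33) = 24523 × 3.257×10^-5 = 0.799.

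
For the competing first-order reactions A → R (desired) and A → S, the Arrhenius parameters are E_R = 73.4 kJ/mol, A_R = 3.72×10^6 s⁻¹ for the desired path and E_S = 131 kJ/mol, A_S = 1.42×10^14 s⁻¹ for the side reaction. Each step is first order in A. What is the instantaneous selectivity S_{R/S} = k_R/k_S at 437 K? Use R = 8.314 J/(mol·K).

Since both paths have the same order in A, the concentration cancels and S_{R/S} = k_R/k_S = (A_R/A_S)·exp[(E_S−E_R)/(RT)].
(E_S−E_R)/(RT) = (131−73.4)×10³/(8.314×437) = 57600/3633 = 15.85.
k_R/k_S = (3.72×10^6/1.42×10^14)·exp(15.85) = 2.620×10^-8 × 7.677×10^6 = 0.201.

0.201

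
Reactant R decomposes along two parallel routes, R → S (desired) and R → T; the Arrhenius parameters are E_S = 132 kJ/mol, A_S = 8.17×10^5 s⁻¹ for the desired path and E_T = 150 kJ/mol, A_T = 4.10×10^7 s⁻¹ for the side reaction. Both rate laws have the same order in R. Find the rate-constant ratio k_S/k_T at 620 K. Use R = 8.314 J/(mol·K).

0.655

k_S/k_T = (A_S/A_T)·exp[−(E_S−E_T)/(RT)] = (A_S/A_T)·exp[(E_T−E_S)/(RT)].
(E_T−E_S)/(RT) = (150−132)×10³/(8.314×620) = 18000/5155 = 3.492.
k_S/k_T = (8.17×10^5/4.10×10^7)·exp(3.492) = 0.01993 × 32.85 = 0.655.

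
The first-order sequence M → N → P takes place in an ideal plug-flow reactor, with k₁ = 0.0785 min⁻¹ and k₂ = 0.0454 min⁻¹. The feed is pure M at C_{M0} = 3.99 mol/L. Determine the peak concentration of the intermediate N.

1.88 mol/L

Evaluating C_N at τ_opt = ln(k₂/k₁)/(k₂−k₁) gives C_{N,max}/C_{M0} = (k₁/k₂)^[k₂/(k₂−k₁)].
= (0.0785/0.0454)^(0.0454/(0.0454−0.0785)) = (1.729)^(-1.372) = 0.4719.
C_{N,max} = 0.4719×3.99 = 1.88 mol/L.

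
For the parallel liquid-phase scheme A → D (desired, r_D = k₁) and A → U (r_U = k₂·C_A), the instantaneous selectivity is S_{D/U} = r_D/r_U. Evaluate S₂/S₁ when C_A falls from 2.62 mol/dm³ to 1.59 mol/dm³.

S_{D/U} = (k₁/k₂)·C_A⁻¹, so S₂/S₁ = (C_{A,2}/C_{A,1})⁻¹.
= 2.62/1.59 = 1.65.
Selectivity toward D rises as C_A falls — low-concentration operation is favoured.

1.65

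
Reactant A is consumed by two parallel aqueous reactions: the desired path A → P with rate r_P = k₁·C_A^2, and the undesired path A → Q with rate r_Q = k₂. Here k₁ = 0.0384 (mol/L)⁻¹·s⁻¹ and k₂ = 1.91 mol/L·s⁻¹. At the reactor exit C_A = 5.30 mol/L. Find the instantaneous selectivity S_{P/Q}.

S_{P/Q} = r_P/r_Q = (k₁·C_A^2)/(k₂) = (k₁/k₂)·C_A^2.
= (0.0384×5.300^2) / (1.91) = 1.079/1.910 = 0.565.

0.565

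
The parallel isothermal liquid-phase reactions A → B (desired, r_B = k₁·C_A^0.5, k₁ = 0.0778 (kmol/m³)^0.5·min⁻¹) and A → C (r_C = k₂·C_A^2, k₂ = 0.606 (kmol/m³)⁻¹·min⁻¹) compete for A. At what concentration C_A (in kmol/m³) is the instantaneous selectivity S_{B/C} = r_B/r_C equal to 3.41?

0.112 kmol/m³

S_{B/C} = (k₁/k₂)·C_A^-1.5 ⇒ C_A = (S·k₂/k₁)^(1/(-1.5)).
= (3.41×0.606/0.0778)^(-0.6667) = (26.56)^(-0.6667) = 0.112 kmol/m³.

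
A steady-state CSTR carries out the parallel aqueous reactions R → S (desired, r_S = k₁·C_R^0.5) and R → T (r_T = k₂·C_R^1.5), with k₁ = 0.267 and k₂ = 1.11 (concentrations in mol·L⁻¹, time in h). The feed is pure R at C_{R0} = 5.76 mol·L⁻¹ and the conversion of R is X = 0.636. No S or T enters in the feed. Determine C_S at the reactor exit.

Exit C_R = C_{R0}(1−X) = 5.76×0.364 = 2.097 mol·L⁻¹.
In a CSTR the entire volume is at exit conditions, so r_S = 0.267×2.097^0.5 = 0.3866 and r_T = 1.11×2.097^1.5 = 3.370.
Fraction of consumed R going to S: r_S/(r_S+r_T) = 0.1029.
C_S = 0.1029·C_{R0}·X = 0.1029×5.76×0.636 = 0.377 mol·L⁻¹.

0.377 mol·L⁻¹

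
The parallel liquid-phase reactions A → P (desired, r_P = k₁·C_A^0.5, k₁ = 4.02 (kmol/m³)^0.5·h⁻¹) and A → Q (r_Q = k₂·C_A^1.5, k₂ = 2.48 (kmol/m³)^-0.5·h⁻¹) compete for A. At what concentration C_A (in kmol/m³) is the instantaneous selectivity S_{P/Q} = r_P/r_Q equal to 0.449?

S_{P/Q} = (k₁/k₂)·C_A⁻¹ ⇒ C_A = (S·k₂/k₁)^(-1).
= (0.449×2.48/4.02)^(-1) = (0.2770)^(-1) = 3.61 kmol/m³.

3.61 kmol/m³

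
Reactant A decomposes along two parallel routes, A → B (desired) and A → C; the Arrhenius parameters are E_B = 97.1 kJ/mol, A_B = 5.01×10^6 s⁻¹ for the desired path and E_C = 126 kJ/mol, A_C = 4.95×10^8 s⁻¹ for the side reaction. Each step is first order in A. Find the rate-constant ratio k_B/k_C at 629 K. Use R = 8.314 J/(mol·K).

k_B/k_C = (A_B/A_C)·exp[−(E_B−E_C)/(RT)] = (A_B/A_C)·exp[(E_C−E_B)/(RT)].
(E_C−E_B)/(RT) = (126−97.1)×10³/(8.314×629) = 28900/5230 = 5.526.
k_B/k_C = (5.01×10^6/4.95×10^8)·exp(5.526) = 0.01012 × 251.2 = 2.54.
Since E_B < E_C, lowering the temperature improves selectivity toward B.

2.54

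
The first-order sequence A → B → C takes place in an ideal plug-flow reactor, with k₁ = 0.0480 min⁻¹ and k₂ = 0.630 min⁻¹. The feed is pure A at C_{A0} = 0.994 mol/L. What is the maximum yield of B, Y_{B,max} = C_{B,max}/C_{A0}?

For a first-order series the maximum intermediate yield is C_{B,max}/C_{A0} = (k₁/k₂)^[k₂/(k₂−k₁)].
= (0.0480/0.630)^(0.630/(0.630−0.0480)) = (0.07619)^(1.082) = 0.06161.

0.0616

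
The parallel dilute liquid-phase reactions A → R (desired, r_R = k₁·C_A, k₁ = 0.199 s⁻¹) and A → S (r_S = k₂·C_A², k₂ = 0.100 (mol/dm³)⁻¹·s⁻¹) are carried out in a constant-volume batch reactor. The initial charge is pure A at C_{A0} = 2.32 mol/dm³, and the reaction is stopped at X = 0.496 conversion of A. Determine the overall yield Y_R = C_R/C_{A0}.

C_A = C_{A0}(1−X) = 1.169 mol/dm³.
Along a PFR/batch, dC_R/dC_A = −r_R/(r_R+r_S) = −k₁/(k₁+k₂·C_A).
Integrating from C_{A0} to C_A: C_R = (0.199/0.100)·ln[(0.199+0.100·2.32)/(0.199+0.100·1.17)] = 1.990·ln(0.4310/0.3159) = 0.6181 mol/dm³.
Y_R = C_R/C_{A0} = 0.6181/2.32 = 0.266.

0.266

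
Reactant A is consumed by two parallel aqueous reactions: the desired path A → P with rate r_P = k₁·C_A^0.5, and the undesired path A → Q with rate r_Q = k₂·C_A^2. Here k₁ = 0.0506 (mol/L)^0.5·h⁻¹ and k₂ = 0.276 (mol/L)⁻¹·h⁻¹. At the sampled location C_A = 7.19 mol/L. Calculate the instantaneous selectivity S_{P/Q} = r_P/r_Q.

S_{P/Q} = r_P/r_Q = (k₁·C_A^0.5)/(k₂·C_A^2) = (k₁/k₂)·C_A^-1.5.
= (0.0506×7.190^0.5) / (0.276×7.190^2) = 0.1357/14.27 = 0.00951.

0.00951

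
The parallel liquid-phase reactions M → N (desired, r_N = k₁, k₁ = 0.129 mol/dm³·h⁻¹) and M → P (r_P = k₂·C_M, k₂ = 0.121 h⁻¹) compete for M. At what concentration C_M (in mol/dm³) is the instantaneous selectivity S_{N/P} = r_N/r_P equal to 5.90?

0.181 mol/dm³

S_{N/P} = (k₁/k₂)·C_M⁻¹ ⇒ C_M = (S·k₂/k₁)^(-1).
= (5.90×0.121/0.129)^(-1) = (5.534)^(-1) = 0.181 mol/dm³.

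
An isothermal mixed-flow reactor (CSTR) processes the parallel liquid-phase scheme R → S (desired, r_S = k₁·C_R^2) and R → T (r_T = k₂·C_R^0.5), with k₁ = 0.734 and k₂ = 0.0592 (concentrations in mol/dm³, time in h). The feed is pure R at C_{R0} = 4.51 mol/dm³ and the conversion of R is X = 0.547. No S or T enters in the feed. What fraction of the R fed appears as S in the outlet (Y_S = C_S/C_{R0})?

0.532

Exit C_R = C_{R0}(1−X) = 4.51×0.453 = 2.043 mol/dm³.
In a CSTR the entire volume is at exit conditions, so r_S = 0.734×2.043^2 = 3.064 and r_T = 0.0592×2.043^0.5 = 0.08462.
Fraction of consumed R going to S: r_S/(r_S+r_T) = 0.9731.
C_S = 0.9731·C_{R0}·X = 0.9731×4.51×0.547 = 2.40 mol/dm³; Y_S = C_S/C_{R0} = 0.532.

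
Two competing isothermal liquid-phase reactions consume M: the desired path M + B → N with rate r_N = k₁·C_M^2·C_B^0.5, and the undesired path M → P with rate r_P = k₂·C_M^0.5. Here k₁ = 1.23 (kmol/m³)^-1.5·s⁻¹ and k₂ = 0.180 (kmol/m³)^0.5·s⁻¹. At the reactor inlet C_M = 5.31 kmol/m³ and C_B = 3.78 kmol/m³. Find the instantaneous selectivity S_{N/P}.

163

S_{N/P} = r_N/r_P = (k₁·C_M^2·C_B^0.5)/(k₂·C_M^0.5) = (k₁/k₂)·C_M^1.5·C_B^0.5.
= (1.23×5.310^2×3.780^0.5) / (0.180×5.310^0.5) = 67.43/0.4148 = 163.
Since the desired path is higher order in M, keeping C_M high (PFR or concentrated feed) favours N.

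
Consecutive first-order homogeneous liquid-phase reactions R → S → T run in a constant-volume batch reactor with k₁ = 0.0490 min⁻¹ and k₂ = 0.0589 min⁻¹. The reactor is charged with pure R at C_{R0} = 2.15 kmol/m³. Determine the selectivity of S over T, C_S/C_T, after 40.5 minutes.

For first-order series with pure R initially, C_S(t) = k₁C_{R0}/(k₂−k₁)·(e^(−k₁t) − e^(−k₂t)).
e^(−k₁t) = e^(−0.0490×40.5) = e^(−1.985) = 0.1374; e^(−k₂t) = e^(−2.385) = 0.09205.
C_S = 0.0490×2.15/(0.0589−0.0490) × (0.1374−0.09205) = 10.64×0.04540 = 0.4831 kmol/m³.
C_R = C_{R0}e^(−k₁t) = 0.2955 kmol/m³, so C_T = C_{R0}−C_R−C_S = 1.371 kmol/m³; C_S/C_T = 0.352.

0.352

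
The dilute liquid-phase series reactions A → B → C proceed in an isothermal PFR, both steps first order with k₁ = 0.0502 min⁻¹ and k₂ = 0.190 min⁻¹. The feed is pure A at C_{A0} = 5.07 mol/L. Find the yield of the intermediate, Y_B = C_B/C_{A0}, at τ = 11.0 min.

For first-order series with pure A initially, C_B(τ) = k₁C_{A0}/(k₂−k₁)·(e^(−k₁τ) − e^(−k₂τ)).
e^(−k₁τ) = e^(−0.0502×11.0) = e^(−0.5522) = 0.5757; e^(−k₂τ) = e^(−2.090) = 0.1237.
C_B = 0.0502×5.07/(0.190−0.0502) × (0.5757−0.1237) = 1.821×0.4520 = 0.8229 mol/L.
Y_B = C_B/C_{A0} = 0.8229/5.07 = 0.162.

0.162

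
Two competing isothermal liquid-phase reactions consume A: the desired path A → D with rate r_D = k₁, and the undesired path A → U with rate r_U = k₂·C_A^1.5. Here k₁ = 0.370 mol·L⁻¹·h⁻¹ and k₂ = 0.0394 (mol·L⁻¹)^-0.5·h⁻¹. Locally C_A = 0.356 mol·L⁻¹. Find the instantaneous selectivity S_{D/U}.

44.2

S_{D/U} = r_D/r_U = (k₁)/(k₂·C_A^1.5) = (k₁/k₂)·C_A^-1.5.
= (0.370) / (0.0394×0.3560^1.5) = 0.3700/0.008369 = 44.2.
The undesired path is higher order in A, so low C_A (CSTR or dilute feed) favours D.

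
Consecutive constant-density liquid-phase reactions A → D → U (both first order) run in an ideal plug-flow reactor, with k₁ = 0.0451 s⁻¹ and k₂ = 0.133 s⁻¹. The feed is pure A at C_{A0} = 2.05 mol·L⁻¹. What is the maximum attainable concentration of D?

For a first-order series the maximum intermediate yield is C_{D,max}/C_{A0} = (k₁/k₂)^[k₂/(k₂−k₁)].
= (0.0451/0.133)^(0.133/(0.133−0.0451)) = (0.3391)^(1.513) = 0.1947.
C_{D,max} = 0.1947×2.05 = 0.399 mol·L⁻¹.

0.399 mol·L⁻¹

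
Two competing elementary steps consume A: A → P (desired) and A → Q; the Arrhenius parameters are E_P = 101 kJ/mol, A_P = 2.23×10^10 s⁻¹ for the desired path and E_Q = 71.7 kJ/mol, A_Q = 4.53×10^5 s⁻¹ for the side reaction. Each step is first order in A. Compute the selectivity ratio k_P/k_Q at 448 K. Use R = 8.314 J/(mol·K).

Since both paths have the same order in A, the concentration cancels and S_{P/Q} = k_P/k_Q = (A_P/A_Q)·exp[(E_Q−E_P)/(RT)].
(E_Q−E_P)/(RT) = (71.7−101)×10³/(8.314×448) = -29300/3725 = -7.866.
k_P/k_Q = (2.23×10^10/4.53×10^5)·exp(-7.866) = 49227 × 3.834×10^-4 = 18.9.

18.9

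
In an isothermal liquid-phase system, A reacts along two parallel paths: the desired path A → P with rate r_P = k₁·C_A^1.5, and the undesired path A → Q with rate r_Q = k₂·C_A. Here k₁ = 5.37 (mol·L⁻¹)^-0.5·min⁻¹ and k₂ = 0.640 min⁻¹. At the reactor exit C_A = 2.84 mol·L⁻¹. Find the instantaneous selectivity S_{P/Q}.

S_{P/Q} = r_P/r_Q = (k₁·C_A^1.5)/(k₂·C_A) = (k₁/k₂)·C_A^0.5.
= (5.37×2.840^1.5) / (0.640×2.840) = 25.70/1.818 = 14.1.
Since the desired path is higher order in A, keeping C_A high (PFR or concentrated feed) favours P.

14.1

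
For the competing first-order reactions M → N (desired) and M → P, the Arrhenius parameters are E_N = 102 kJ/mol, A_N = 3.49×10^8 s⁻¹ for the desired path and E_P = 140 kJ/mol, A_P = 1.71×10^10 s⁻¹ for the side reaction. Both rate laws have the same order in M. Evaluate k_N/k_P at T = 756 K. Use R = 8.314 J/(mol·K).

8.62

k_N/k_P = (A_N/A_P)·exp[−(E_N−E_P)/(RT)] = (A_N/A_P)·exp[(E_P−E_N)/(RT)].
(E_P−E_N)/(RT) = (140−102)×10³/(8.314×756) = 38000/6285 = 6.046.
k_N/k_P = (3.49×10^8/1.71×10^10)·exp(6.046) = 0.02041 × 422.3 = 8.62.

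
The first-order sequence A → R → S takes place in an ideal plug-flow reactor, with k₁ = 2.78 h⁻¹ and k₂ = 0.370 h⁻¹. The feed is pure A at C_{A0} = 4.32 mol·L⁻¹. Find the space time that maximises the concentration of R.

0.837 h

For first-order series the maximum of C_R occurs at τ_opt = ln(k₂/k₁)/(k₂−k₁).
= ln(0.370/2.78)/(0.370−2.78) = ln(0.1331)/-2.410 = -2.017/-2.410 = 0.837 h.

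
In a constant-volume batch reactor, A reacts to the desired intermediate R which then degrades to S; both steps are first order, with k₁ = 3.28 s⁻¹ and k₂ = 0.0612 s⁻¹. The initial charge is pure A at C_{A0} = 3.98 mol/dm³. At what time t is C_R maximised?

For first-order series the maximum of C_R occurs at t_opt = ln(k₂/k₁)/(k₂−k₁).
= ln(0.0612/3.28)/(0.0612−3.28) = ln(0.01866)/-3.219 = -3.981/-3.219 = 1.24 s.

1.24 s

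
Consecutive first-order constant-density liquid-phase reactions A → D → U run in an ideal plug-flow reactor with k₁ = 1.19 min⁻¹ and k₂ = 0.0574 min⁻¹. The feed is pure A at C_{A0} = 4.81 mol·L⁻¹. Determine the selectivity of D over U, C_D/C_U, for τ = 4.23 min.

4.64

Solving the coupled first-order balances gives C_D(τ) = [k₁/(k₂−k₁)]·C_{A0}·(e^(−k₁τ) − e^(−k₂τ)).
e^(−k₁τ) = e^(−1.19×4.23) = e^(−5.034) = 0.006515; e^(−k₂τ) = e^(−0.2428) = 0.7844.
C_D = 1.19×4.81/(0.0574−1.19) × (0.006515−0.7844) = (-5.054)×(-0.7779) = 3.931 mol·L⁻¹.
C_A = C_{A0}e^(−k₁τ) = 0.03134 mol·L⁻¹, so C_U = C_{A0}−C_A−C_D = 0.8473 mol·L⁻¹; C_D/C_U = 4.64.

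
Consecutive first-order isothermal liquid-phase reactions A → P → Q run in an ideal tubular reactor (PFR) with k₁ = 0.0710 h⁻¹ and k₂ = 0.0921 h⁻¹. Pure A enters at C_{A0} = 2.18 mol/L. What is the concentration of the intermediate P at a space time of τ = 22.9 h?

The intermediate concentration in a first-order A→B→C sequence is C_P = k₁C_{A0}(e^(−k₁τ) − e^(−k₂τ))/(k₂−k₁).
e^(−k₁τ) = e^(−0.0710×22.9) = e^(−1.626) = 0.1967; e^(−k₂τ) = e^(−2.109) = 0.1213.
C_P = 0.0710×2.18/(0.0921−0.0710) × (0.1967−0.1213) = 7.336×0.07539 = 0.5530 mol/L.

0.553 mol/L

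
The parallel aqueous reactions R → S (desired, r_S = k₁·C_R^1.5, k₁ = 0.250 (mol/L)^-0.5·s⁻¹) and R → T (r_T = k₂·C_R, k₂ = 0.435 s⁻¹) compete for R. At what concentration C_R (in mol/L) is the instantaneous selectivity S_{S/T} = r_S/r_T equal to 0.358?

S_{S/T} = (k₁/k₂)·C_R^0.5 ⇒ C_R = (S·k₂/k₁)^(2).
= (0.358×0.435/0.250)^(2) = (0.6229)^(2) = 0.388 mol/L.

0.388 mol/L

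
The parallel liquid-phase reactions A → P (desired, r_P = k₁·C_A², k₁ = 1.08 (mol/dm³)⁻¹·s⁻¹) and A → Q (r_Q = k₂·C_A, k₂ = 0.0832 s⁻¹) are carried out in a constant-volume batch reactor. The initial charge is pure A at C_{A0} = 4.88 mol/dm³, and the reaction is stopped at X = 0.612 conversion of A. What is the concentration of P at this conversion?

C_A = C_{A0}(1−X) = 1.893 mol/dm³.
Along a PFR/batch, dC_Q/dC_A = −r_Q/(r_P+r_Q) = −k₂/(k₂+k₁·C_A).
Integrating from C_{A0} to C_A: C_Q = (0.0832/1.08)·ln[(0.0832+1.08·4.88)/(0.0832+1.08·1.89)] = 0.07704·ln(5.354/2.128) = 0.07107 mol/dm³.
Then C_P = (C_{A0}−C_A) − C_Q = 2.987 − 0.07107 = 2.915 mol/dm³.

2.92 mol/dm³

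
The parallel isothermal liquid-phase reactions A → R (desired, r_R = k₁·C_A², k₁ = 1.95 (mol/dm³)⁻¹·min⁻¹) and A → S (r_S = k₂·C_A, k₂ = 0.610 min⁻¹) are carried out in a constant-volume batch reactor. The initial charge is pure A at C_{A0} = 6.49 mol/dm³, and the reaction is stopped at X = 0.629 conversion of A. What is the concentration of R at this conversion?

3.80 mol/dm³

C_A = C_{A0}(1−X) = 2.408 mol/dm³.
Along a PFR/batch, dC_S/dC_A = −r_S/(r_R+r_S) = −k₂/(k₂+k₁·C_A).
Integrating from C_{A0} to C_A: C_S = (0.610/1.95)·ln[(0.610+1.95·6.49)/(0.610+1.95·2.41)] = 0.3128·ln(13.27/5.305) = 0.2867 mol/dm³.
Then C_R = (C_{A0}−C_A) − C_S = 4.082 − 0.2867 = 3.796 mol/dm³.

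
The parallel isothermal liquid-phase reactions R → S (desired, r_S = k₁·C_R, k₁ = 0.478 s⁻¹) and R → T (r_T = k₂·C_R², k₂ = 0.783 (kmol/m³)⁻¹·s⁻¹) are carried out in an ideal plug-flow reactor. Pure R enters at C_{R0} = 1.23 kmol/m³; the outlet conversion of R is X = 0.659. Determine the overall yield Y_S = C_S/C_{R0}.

0.288

C_R = C_{R0}(1−X) = 0.4194 kmol/m³.
Along a PFR/batch, dC_S/dC_R = −r_S/(r_S+r_T) = −k₁/(k₁+k₂·C_R).
Integrating from C_{R0} to C_R: C_S = (0.478/0.783)·ln[(0.478+0.783·1.23)/(0.478+0.783·0.419)] = 0.6105·ln(1.441/0.8064) = 0.3544 kmol/m³.
Y_S = C_S/C_{R0} = 0.3544/1.23 = 0.288.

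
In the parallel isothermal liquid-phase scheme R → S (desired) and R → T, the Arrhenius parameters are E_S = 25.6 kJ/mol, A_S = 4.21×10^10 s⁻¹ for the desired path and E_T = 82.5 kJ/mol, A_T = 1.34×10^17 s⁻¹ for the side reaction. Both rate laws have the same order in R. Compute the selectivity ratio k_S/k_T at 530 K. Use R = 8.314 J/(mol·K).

0.127

Since both paths have the same order in R, the concentration cancels and S_{S/T} = k_S/k_T = (A_S/A_T)·exp[(E_T−E_S)/(RT)].
(E_T−E_S)/(RT) = (82.5−25.6)×10³/(8.314×530) = 56900/4406 = 12.91.
k_S/k_T = (4.21×10^10/1.34×10^17)·exp(12.91) = 3.142×10^-7 × 4.055×10^5 = 0.127.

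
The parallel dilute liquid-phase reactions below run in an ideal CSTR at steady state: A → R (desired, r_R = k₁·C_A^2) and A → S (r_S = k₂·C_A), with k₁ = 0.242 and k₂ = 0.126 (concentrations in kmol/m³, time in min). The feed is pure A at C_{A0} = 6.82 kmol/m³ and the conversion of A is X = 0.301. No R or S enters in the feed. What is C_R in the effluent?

1.85 kmol/m³

Exit C_A = C_{A0}(1−X) = 6.82×0.699 = 4.767 kmol/m³.
Rates in a CSTR are evaluated at the outlet concentration: r_R = 0.242×4.767^2 = 5.500, r_S = 0.126×4.767 = 0.6007.
Fraction of consumed A going to R: r_R/(r_R+r_S) = 0.9015.
C_R = 0.9015·C_{A0}·X = 0.9015×6.82×0.301 = 1.85 kmol/m³.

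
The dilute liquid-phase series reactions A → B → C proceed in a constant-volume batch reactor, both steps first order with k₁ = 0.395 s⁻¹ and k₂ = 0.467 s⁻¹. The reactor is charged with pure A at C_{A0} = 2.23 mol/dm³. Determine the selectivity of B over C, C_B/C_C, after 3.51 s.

Solving the coupled first-order balances gives C_B(t) = [k₁/(k₂−k₁)]·C_{A0}·(e^(−k₁t) − e^(−k₂t)).
e^(−k₁t) = e^(−0.395×3.51) = e^(−1.386) = 0.2500; e^(−k₂t) = e^(−1.639) = 0.1941.
C_B = 0.395×2.23/(0.467−0.395) × (0.2500−0.1941) = 12.23×0.05582 = 0.6829 mol/dm³.
C_A = C_{A0}e^(−k₁t) = 0.5574 mol/dm³, so C_C = C_{A0}−C_A−C_B = 0.9897 mol/dm³; C_B/C_C = 0.690.

0.690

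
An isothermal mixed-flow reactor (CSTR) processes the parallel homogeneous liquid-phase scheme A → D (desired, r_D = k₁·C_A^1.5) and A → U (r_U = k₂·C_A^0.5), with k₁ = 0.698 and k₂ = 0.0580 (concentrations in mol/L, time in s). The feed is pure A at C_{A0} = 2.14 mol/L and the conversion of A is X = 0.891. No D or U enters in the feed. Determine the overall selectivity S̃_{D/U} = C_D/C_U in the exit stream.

2.81

Exit C_A = C_{A0}(1−X) = 2.14×0.109 = 0.2333 mol/L.
Rates in a CSTR are evaluated at the outlet concentration: r_D = 0.698×0.2333^1.5 = 0.07863, r_U = 0.0580×0.2333^0.5 = 0.02801.
Overall selectivity = C_D/C_U = r_Dτ/(r_Uτ) = r_D/r_U = 2.81.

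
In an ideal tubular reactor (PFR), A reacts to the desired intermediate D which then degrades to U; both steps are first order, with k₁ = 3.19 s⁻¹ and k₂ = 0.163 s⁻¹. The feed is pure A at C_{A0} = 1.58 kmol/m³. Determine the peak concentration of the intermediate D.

For a first-order series the maximum intermediate yield is C_{D,max}/C_{A0} = (k₁/k₂)^[k₂/(k₂−k₁)].
= (3.19/0.163)^(0.163/(0.163−3.19)) = (19.57)^(-0.05385) = 0.8520.
C_{D,max} = 0.8520×1.58 = 1.35 kmol/m³.

1.35 kmol/m³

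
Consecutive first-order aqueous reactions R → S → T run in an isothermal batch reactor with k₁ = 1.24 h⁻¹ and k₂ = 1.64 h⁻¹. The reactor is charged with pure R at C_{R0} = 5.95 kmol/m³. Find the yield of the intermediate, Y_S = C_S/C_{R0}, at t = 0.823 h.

0.313

For first-order series with pure R initially, C_S(t) = k₁C_{R0}/(k₂−k₁)·(e^(−k₁t) − e^(−k₂t)).
e^(−k₁t) = e^(−1.24×0.823) = e^(−1.021) = 0.3604; e^(−k₂t) = e^(−1.350) = 0.2593.
C_S = 1.24×5.95/(1.64−1.24) × (0.3604−0.2593) = 18.45×0.1011 = 1.865 kmol/m³.
Y_S = C_S/C_{R0} = 1.865/5.95 = 0.313.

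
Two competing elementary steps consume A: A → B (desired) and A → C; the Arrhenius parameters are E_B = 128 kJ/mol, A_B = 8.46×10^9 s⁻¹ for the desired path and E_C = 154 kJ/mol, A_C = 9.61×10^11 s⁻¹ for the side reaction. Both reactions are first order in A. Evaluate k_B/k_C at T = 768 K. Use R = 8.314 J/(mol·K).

0.517

With equal orders, S_{B/C} = k_B/k_C = (A_B/A_C)·exp[(E_C−E_B)/(RT)].
(E_C−E_B)/(RT) = (154−128)×10³/(8.314×768) = 26000/6385 = 4.072.
k_B/k_C = (8.46×10^9/9.61×10^11)·exp(4.072) = 0.008803 × 58.67 = 0.517.
Since E_B < E_C, lowering the temperature improves selectivity toward B.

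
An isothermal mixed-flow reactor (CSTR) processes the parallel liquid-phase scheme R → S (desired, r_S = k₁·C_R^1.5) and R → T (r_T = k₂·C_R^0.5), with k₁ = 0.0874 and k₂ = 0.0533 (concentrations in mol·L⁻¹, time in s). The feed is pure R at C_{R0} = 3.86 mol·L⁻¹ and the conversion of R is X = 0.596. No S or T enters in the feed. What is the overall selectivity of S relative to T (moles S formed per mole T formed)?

2.56

Exit C_R = C_{R0}(1−X) = 3.86×0.404 = 1.559 mol·L⁻¹.
Rates in a CSTR are evaluated at the outlet concentration: r_S = 0.0874×1.559^1.5 = 0.1702, r_T = 0.0533×1.559^0.5 = 0.06656.
Overall selectivity = C_S/C_T = r_Sτ/(r_Tτ) = r_S/r_T = 2.56.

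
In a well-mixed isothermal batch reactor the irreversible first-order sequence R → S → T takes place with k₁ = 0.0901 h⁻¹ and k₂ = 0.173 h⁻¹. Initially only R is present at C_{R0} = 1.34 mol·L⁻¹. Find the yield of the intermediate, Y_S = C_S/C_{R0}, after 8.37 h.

0.256

The intermediate concentration in a first-order A→B→C sequence is C_S = k₁C_{R0}(e^(−k₁t) − e^(−k₂t))/(k₂−k₁).
e^(−k₁t) = e^(−0.0901×8.37) = e^(−0.7541) = 0.4704; e^(−k₂t) = e^(−1.448) = 0.2350.
C_S = 0.0901×1.34/(0.173−0.0901) × (0.4704−0.2350) = 1.456×0.2354 = 0.3428 mol·L⁻¹.
Y_S = C_S/C_{R0} = 0.3428/1.34 = 0.256.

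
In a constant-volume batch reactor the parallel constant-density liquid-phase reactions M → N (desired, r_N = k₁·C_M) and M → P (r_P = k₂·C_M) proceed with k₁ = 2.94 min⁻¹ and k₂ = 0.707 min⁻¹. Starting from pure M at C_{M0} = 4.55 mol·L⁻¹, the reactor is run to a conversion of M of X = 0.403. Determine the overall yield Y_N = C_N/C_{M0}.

C_M = C_{M0}(1−X) = 2.716 mol·L⁻¹.
Both paths are first order in M, so the instantaneous fraction to N is constant: dC_N/d(−C_M) = k₁/(k₁+k₂) = 0.8061.
C_N = 0.8061·(C_{M0}−C_M) = 0.8061×1.834 = 1.48 mol·L⁻¹.
Y_N = C_N/C_{M0} = 1.478/4.55 = 0.325.

0.325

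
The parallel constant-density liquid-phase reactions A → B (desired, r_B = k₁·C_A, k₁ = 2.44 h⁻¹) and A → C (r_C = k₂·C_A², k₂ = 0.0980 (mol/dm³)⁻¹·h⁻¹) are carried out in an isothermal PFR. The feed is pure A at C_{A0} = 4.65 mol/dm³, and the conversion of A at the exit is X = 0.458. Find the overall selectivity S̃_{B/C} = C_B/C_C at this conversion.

C_A = C_{A0}(1−X) = 2.520 mol/dm³.
Along a PFR/batch, dC_B/dC_A = −r_B/(r_B+r_C) = −k₁/(k₁+k₂·C_A).
Integrating from C_{A0} to C_A: C_B = (2.44/0.0980)·ln[(2.44+0.0980·4.65)/(2.44+0.0980·2.52)] = 24.90·ln(2.896/2.687) = 1.863 mol/dm³.
C_C = (C_{A0}−C_A)−C_B = 0.2672 mol/dm³; S̃_{B/C} = 1.863/0.2672 = 6.97.

6.97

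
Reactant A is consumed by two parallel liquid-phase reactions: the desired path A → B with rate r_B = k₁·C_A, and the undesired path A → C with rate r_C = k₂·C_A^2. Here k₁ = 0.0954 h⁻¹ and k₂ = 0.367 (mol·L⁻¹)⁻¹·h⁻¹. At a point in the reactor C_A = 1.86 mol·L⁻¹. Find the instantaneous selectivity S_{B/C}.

S_{B/C} = r_B/r_C = (k₁·C_A)/(k₂·C_A^2) = (k₁/k₂)·C_A⁻¹.
= (0.0954×1.860) / (0.367×1.860^2) = 0.1774/1.270 = 0.140.

0.140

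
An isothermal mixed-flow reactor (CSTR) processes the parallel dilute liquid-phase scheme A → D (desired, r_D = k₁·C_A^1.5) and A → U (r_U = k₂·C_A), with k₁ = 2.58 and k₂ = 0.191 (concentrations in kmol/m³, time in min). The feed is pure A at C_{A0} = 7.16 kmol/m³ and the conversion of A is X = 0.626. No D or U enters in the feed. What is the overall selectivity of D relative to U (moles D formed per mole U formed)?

22.1

Exit C_A = C_{A0}(1−X) = 7.16×0.374 = 2.678 kmol/m³.
A CSTR operates uniformly at the exit composition, giving r_D = 11.31 and r_U = 0.5115 (each k·C_A^n at C_A = 2.678).
Overall selectivity = C_D/C_U = r_Dτ/(r_Uτ) = r_D/r_U = 22.1.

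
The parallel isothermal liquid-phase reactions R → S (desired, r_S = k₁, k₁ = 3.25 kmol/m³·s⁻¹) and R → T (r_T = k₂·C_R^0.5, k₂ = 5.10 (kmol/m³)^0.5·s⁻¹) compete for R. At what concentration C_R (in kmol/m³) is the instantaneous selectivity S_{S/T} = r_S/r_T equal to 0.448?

S_{S/T} = (k₁/k₂)·C_R^-0.5 ⇒ C_R = (S·k₂/k₁)^(-2).
= (0.448×5.10/3.25)^(-2) = (0.7030)^(-2) = 2.02 kmol/m³.

2.02 kmol/m³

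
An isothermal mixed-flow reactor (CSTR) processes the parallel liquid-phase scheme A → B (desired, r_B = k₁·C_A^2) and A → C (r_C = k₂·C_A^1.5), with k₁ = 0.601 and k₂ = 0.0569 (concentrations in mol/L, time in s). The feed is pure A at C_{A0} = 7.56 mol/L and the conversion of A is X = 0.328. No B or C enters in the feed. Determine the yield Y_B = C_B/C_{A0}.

0.315

Exit C_A = C_{A0}(1−X) = 7.56×0.672 = 5.080 mol/L.
A CSTR operates uniformly at the exit composition, giving r_B = 15.51 and r_C = 0.6516 (each k·C_A^n at C_A = 5.080).
Fraction of consumed A going to B: r_B/(r_B+r_C) = 0.9597.
C_B = 0.9597·C_{A0}·X = 0.9597×7.56×0.328 = 2.38 mol/L; Y_B = C_B/C_{A0} = 0.315.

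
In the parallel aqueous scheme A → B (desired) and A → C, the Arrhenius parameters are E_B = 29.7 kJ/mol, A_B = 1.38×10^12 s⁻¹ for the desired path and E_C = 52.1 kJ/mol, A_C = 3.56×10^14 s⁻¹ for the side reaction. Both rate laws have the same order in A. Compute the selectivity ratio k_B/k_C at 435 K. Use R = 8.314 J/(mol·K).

1.90

Since both paths have the same order in A, the concentration cancels and S_{B/C} = k_B/k_C = (A_B/A_C)·exp[(E_C−E_B)/(RT)].
(E_C−E_B)/(RT) = (52.1−29.7)×10³/(8.314×435) = 22400/3617 = 6.194.
k_B/k_C = (1.38×10^12/3.56×10^14)·exp(6.194) = 0.003876 × 489.6 = 1.90.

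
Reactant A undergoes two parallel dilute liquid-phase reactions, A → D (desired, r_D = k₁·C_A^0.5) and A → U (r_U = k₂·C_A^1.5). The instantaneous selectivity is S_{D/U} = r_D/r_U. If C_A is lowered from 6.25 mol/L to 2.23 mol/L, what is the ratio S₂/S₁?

2.80

S_{D/U} = (k₁/k₂)·C_A⁻¹, so S₂/S₁ = (C_{A,2}/C_{A,1})⁻¹.
= 6.25/2.23 = 2.80.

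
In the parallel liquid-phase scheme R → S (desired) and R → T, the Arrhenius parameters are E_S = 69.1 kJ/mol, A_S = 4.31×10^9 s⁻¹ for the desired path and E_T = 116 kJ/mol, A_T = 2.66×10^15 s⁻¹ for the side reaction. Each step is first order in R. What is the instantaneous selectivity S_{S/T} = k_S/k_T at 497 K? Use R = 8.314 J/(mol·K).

0.138

k_S/k_T = (A_S/A_T)·exp[−(E_S−E_T)/(RT)] = (A_S/A_T)·exp[(E_T−E_S)/(RT)].
(E_T−E_S)/(RT) = (116−69.1)×10³/(8.314×497) = 46900/4132 = 11.35.
k_S/k_T = (4.31×10^9/2.66×10^15)·exp(11.35) = 1.620×10^-6 × 84989 = 0.138.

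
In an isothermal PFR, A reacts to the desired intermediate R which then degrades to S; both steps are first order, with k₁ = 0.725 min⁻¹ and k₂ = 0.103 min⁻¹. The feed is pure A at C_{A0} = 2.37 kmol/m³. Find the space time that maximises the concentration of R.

3.14 min

Setting dC_R/dτ = 0 gives τ_opt = ln(k₂/k₁)/(k₂−k₁).
= ln(0.103/0.725)/(0.103−0.725) = ln(0.1421)/-0.6220 = -1.951/-0.6220 = 3.14 min.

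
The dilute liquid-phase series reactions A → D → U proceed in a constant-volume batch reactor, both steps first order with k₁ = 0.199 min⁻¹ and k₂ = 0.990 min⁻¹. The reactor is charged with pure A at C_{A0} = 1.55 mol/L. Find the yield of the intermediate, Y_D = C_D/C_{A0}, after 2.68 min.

Solving the coupled first-order balances gives C_D(t) = [k₁/(k₂−k₁)]·C_{A0}·(e^(−k₁t) − e^(−k₂t)).
e^(−k₁t) = e^(−0.199×2.68) = e^(−0.5333) = 0.5867; e^(−k₂t) = e^(−2.653) = 0.07043.
C_D = 0.199×1.55/(0.990−0.199) × (0.5867−0.07043) = 0.3899×0.5162 = 0.2013 mol/L.
Y_D = C_D/C_{A0} = 0.2013/1.55 = 0.130.

0.130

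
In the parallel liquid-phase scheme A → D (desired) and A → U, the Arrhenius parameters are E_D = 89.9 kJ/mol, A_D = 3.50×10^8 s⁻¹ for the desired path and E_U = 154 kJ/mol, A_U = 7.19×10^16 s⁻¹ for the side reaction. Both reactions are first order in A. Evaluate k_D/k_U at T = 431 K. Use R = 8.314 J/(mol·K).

0.286

k_D/k_U = (A_D/A_U)·exp[−(E_D−E_U)/(RT)] = (A_D/A_U)·exp[(E_U−E_D)/(RT)].
(E_U−E_D)/(RT) = (154−89.9)×10³/(8.314×431) = 64100/3583 = 17.89.
k_D/k_U = (3.50×10^8/7.19×10^16)·exp(17.89) = 4.868×10^-9 × 5.872×10^7 = 0.286.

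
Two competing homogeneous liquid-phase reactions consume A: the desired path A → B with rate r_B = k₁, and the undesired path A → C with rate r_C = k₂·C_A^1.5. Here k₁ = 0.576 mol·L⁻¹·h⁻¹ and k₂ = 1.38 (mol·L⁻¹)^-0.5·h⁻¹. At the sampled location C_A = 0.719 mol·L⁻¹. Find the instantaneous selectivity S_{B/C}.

S_{B/C} = r_B/r_C = (k₁)/(k₂·C_A^1.5) = (k₁/k₂)·C_A^-1.5.
= (0.576) / (1.38×0.7190^1.5) = 0.5760/0.8413 = 0.685.
The undesired path is higher order in A, so low C_A (CSTR or dilute feed) favours B.

0.685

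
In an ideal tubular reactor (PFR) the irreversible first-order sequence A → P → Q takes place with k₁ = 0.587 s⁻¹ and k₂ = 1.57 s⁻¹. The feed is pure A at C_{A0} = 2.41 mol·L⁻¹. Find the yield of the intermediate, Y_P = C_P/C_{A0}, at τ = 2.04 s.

For first-order series with pure A initially, C_P(τ) = k₁C_{A0}/(k₂−k₁)·(e^(−k₁τ) − e^(−k₂τ)).
e^(−k₁τ) = e^(−0.587×2.04) = e^(−1.197) = 0.3020; e^(−k₂τ) = e^(−3.203) = 0.04065.
C_P = 0.587×2.41/(1.57−0.587) × (0.3020−0.04065) = 1.439×0.2613 = 0.3761 mol·L⁻¹.
Y_P = C_P/C_{A0} = 0.3761/2.41 = 0.156.

0.156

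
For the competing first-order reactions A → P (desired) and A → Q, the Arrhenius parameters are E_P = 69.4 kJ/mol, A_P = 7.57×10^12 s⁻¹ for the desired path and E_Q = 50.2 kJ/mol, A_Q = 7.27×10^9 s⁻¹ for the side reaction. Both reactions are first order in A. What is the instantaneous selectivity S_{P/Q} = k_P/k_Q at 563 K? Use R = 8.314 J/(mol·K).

17.2

k_P/k_Q = (A_P/A_Q)·exp[−(E_P−E_Q)/(RT)] = (A_P/A_Q)·exp[(E_Q−E_P)/(RT)].
(E_Q−E_P)/(RT) = (50.2−69.4)×10³/(8.314×563) = -19200/4681 = -4.102.
k_P/k_Q = (7.57×10^12/7.27×10^9)·exp(-4.102) = 1041 × 0.01654 = 17.2.
Since E_P > E_Q, raising the temperature improves selectivity toward P.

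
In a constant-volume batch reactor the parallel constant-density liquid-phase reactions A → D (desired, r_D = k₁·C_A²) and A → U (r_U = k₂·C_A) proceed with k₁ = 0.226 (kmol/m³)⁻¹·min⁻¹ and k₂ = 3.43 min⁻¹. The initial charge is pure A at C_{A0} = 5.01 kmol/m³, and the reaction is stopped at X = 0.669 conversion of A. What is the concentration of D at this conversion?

C_A = C_{A0}(1−X) = 1.658 kmol/m³.
Along a PFR/batch, dC_U/dC_A = −r_U/(r_D+r_U) = −k₂/(k₂+k₁·C_A).
Integrating from C_{A0} to C_A: C_U = (3.43/0.226)·ln[(3.43+0.226·5.01)/(3.43+0.226·1.66)] = 15.18·ln(4.562/3.805) = 2.756 kmol/m³.
Then C_D = (C_{A0}−C_A) − C_U = 3.352 − 2.756 = 0.5961 kmol/m³.

0.596 kmol/m³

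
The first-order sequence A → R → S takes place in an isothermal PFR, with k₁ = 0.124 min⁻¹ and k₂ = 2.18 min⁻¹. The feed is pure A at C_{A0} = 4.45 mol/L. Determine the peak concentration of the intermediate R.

For a first-order series the maximum intermediate yield is C_{R,max}/C_{A0} = (k₁/k₂)^[k₂/(k₂−k₁)].
= (0.124/2.18)^(2.18/(2.18−0.124)) = (0.05688)^(1.060) = 0.04785.
C_{R,max} = 0.04785×4.45 = 0.213 mol/L.

0.213 mol/L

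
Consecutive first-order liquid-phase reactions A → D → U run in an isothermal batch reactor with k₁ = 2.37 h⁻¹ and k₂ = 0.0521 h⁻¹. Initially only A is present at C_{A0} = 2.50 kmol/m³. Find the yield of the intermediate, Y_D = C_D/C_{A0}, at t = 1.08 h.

0.887

Solving the coupled first-order balances gives C_D(t) = [k₁/(k₂−k₁)]·C_{A0}·(e^(−k₁t) − e^(−k₂t)).
e^(−k₁t) = e^(−2.37×1.08) = e^(−2.560) = 0.07734; e^(−k₂t) = e^(−0.05627) = 0.9453.
C_D = 2.37×2.50/(0.0521−2.37) × (0.07734−0.9453) = (-2.556)×(-0.8680) = 2.219 kmol/m³.
Y_D = C_D/C_{A0} = 2.219/2.50 = 0.887.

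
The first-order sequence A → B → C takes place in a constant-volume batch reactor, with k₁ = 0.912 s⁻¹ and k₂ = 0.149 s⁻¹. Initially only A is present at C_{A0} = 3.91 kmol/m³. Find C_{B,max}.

2.74 kmol/m³

At the optimum, C_{B,max}/C_{A0} = (k₁/k₂)^[k₂/(k₂−k₁)].
= (0.912/0.149)^(0.149/(0.149−0.912)) = (6.121)^(-0.1953) = 0.7020.
C_{B,max} = 0.7020×3.91 = 2.74 kmol/m³.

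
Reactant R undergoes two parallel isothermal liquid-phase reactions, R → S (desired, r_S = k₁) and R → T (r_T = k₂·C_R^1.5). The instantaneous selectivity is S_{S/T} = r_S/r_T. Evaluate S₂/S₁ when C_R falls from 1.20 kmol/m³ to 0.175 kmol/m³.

S_{S/T} = (k₁/k₂)·C_R^-1.5, so S₂/S₁ = (C_{R,2}/C_{R,1})^-1.5.
= (0.175/1.20)^(-1.5) = (0.1458)^(-1.5) = 18.0.
Selectivity toward S rises as C_R falls — low-concentration operation is favoured.

18.0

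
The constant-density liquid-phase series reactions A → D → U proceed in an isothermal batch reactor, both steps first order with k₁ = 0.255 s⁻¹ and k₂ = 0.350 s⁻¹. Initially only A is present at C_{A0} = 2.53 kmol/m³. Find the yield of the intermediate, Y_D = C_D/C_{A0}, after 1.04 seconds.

The intermediate concentration in a first-order A→B→C sequence is C_D = k₁C_{A0}(e^(−k₁t) − e^(−k₂t))/(k₂−k₁).
e^(−k₁t) = e^(−0.255×1.04) = e^(−0.2652) = 0.7671; e^(−k₂t) = e^(−0.3640) = 0.6949.
C_D = 0.255×2.53/(0.350−0.255) × (0.7671−0.6949) = 6.791×0.07216 = 0.4901 kmol/m³.
Y_D = C_D/C_{A0} = 0.4901/2.53 = 0.194.

0.194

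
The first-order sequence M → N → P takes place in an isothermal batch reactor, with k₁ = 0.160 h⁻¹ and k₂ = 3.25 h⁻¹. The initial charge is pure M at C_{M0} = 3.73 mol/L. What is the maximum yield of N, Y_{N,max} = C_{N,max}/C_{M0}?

0.0421

Evaluating C_N at t_opt = ln(k₂/k₁)/(k₂−k₁) gives C_{N,max}/C_{M0} = (k₁/k₂)^[k₂/(k₂−k₁)].
= (0.160/3.25)^(3.25/(3.25−0.160)) = (0.04923)^(1.052) = 0.04212.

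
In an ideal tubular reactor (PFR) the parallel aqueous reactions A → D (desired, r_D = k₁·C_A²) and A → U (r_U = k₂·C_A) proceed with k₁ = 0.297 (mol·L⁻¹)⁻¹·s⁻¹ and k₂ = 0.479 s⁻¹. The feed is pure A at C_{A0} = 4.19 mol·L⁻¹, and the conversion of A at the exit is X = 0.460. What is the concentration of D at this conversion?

1.28 mol·L⁻¹

C_A = C_{A0}(1−X) = 2.263 mol·L⁻¹.
Along a PFR/batch, dC_U/dC_A = −r_U/(r_D+r_U) = −k₂/(k₂+k₁·C_A).
Integrating from C_{A0} to C_A: C_U = (0.479/0.297)·ln[(0.479+0.297·4.19)/(0.479+0.297·2.26)] = 1.613·ln(1.723/1.151) = 0.6511 mol·L⁻¹.
Then C_D = (C_{A0}−C_A) − C_U = 1.927 − 0.6511 = 1.276 mol·L⁻¹.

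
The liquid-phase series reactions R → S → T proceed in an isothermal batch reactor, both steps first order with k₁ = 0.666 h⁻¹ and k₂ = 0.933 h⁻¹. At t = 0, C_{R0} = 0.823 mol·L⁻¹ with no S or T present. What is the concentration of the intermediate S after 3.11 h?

0.146 mol·L⁻¹

Solving the coupled first-order balances gives C_S(t) = [k₁/(k₂−k₁)]·C_{R0}·(e^(−k₁t) − e^(−k₂t)).
e^(−k₁t) = e^(−0.666×3.11) = e^(−2.071) = 0.1260; e^(−k₂t) = e^(−2.902) = 0.05493.
C_S = 0.666×0.823/(0.933−0.666) × (0.1260−0.05493) = 2.053×0.07109 = 0.1459 mol·L⁻¹.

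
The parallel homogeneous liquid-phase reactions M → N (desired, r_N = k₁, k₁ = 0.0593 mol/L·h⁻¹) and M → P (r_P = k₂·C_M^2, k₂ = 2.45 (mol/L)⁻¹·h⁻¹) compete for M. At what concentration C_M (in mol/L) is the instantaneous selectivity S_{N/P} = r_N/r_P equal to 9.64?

0.0501 mol/L

S_{N/P} = (k₁/k₂)·C_M^-2 ⇒ C_M = (S·k₂/k₁)^(-0.5).
= (9.64×2.45/0.0593)^(-0.5) = (398.3)^(-0.5) = 0.0501 mol/L.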